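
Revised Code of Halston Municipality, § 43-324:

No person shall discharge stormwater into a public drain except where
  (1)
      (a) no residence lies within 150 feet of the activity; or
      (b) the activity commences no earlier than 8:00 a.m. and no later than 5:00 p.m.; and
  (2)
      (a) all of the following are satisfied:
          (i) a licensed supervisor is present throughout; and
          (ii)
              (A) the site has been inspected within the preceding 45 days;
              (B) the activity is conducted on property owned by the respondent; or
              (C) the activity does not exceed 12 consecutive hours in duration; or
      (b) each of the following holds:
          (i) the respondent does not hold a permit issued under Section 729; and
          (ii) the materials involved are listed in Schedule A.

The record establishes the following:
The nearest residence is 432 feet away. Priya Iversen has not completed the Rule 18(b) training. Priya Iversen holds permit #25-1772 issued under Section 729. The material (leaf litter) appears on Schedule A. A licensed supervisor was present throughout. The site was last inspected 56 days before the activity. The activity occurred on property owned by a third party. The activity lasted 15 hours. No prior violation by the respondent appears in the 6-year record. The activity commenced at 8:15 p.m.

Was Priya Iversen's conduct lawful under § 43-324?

(a) no residence in 150 ft — holds.
(b) start within hours — not satisfied.
So (1) is satisfied (T OR F).
(i) supervisor present — satisfied.
(A) site inspected — not satisfied.
(B) own property — not satisfied.
(C) ≤ 12 hrs duration — not met.
(ii): F OR F OR F → false.
(a): T AND F → false.
(i) not (holds permit) — not met.
(ii) Schedule A material — met.
(b): F AND T → false.
So (2) is not satisfied (F OR F).
Overall = T AND F = false.

No — unlawful.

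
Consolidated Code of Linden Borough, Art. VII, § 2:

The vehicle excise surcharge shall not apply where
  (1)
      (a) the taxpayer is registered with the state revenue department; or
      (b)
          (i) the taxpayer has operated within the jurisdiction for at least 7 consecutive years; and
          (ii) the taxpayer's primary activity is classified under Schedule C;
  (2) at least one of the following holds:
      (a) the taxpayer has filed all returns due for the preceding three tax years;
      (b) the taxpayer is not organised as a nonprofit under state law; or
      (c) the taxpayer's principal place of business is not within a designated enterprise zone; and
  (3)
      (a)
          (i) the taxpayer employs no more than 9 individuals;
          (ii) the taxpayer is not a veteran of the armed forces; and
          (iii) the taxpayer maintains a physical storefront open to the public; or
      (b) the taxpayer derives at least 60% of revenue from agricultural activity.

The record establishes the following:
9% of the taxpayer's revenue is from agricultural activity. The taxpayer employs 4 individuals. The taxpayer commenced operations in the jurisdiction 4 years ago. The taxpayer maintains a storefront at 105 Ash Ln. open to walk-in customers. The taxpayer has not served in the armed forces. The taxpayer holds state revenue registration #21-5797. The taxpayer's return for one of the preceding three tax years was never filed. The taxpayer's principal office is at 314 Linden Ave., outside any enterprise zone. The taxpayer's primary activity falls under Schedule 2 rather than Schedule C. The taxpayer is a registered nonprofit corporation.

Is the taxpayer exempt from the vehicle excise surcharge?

Yes — exempt.

(a) state-registered — met.
(i) ≥ 7 yrs in jurisdiction — not met.
(ii) Schedule C activity — not satisfied.
So (b) is not satisfied (F AND F).
(1) = T OR F = true.
(a) returns current — fails.
(b) not (nonprofit) — fails.
(c) not (in enterprise zone) — met.
(2) = F OR F OR T = true.
(i) ≤ 9 employees — met.
(ii) not (veteran) — met.
(iii) has storefront — holds.
So (a) is satisfied (T AND T AND T).
(b) ≥60% agricultural — not satisfied.
(3): T OR F → true.
Overall = T AND T AND T = true.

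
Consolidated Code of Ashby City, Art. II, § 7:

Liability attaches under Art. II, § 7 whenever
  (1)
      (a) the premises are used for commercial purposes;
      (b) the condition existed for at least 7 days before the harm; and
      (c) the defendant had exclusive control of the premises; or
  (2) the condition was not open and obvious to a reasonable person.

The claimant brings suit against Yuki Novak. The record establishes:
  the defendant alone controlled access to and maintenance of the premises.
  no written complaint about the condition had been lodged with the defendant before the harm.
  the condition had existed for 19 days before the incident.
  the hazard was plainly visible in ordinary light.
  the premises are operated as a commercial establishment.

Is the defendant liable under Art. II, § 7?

(a) commercial use — holds.
(b) condition ≥7 days old — satisfied.
(c) exclusive control — met.
(1) = T AND T AND T = true.
(2) not open/obvious — not met.
Overall = T OR F = true.

Yes — liable.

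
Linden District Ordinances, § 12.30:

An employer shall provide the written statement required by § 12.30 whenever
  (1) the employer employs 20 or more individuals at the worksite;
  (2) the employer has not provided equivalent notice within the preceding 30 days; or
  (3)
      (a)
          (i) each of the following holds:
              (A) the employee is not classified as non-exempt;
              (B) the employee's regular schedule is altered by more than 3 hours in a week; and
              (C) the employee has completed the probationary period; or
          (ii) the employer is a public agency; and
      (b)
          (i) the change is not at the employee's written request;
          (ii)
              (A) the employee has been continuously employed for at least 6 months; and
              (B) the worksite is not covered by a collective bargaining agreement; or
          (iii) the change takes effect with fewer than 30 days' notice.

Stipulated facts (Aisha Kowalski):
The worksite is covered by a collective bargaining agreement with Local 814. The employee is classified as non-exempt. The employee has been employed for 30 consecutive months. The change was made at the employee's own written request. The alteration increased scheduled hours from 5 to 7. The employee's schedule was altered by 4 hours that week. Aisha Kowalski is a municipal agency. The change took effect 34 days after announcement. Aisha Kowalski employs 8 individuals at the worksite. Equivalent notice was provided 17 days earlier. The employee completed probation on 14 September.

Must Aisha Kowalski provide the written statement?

No — not required.

(1) ≥ 20 at site — fails.
(2) no recent notice — fails.
(A) not (non-exempt) — fails.
(B) schedule shift > 3h — holds.
(C) past probation — holds.
(i): F AND T AND T → false.
(ii) public agency — satisfied.
(a) = F OR T = true.
(i) not employee-requested — not satisfied.
(A) tenure ≥ 6 mo. — satisfied.
(B) no CBA — not satisfied.
(ii): T AND F → false.
(iii) < 30 days' notice — not satisfied.
(b): F OR F OR F → false.
(3) = T AND F = false.
So Overall is not satisfied (F OR F OR F).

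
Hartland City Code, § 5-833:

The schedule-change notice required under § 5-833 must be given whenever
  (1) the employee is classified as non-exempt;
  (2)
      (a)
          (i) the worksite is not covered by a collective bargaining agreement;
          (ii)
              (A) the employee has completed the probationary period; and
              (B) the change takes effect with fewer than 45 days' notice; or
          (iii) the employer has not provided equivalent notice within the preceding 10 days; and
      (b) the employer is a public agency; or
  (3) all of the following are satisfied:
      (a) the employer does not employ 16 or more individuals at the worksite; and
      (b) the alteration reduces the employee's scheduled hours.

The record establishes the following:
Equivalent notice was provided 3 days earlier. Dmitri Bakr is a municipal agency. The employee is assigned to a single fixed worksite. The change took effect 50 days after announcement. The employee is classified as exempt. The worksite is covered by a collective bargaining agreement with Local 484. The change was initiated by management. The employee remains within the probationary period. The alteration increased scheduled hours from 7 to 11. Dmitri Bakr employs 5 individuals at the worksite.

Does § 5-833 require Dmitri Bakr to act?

(1) non-exempt — not satisfied.
(i) no CBA — fails.
(A) past probation — fails.
(B) < 45 days' notice — not satisfied.
So (ii) is not satisfied (F AND F).
(iii) no recent notice — not met.
So (a) is not satisfied (F OR F OR F).
(b) public agency — holds.
(2) = F AND T = false.
(a) not (≥ 16 at site) — satisfied.
(b) hours reduced — fails.
So (3) is not satisfied (T AND F).
So Overall is not satisfied (F OR F OR F).

No — not required.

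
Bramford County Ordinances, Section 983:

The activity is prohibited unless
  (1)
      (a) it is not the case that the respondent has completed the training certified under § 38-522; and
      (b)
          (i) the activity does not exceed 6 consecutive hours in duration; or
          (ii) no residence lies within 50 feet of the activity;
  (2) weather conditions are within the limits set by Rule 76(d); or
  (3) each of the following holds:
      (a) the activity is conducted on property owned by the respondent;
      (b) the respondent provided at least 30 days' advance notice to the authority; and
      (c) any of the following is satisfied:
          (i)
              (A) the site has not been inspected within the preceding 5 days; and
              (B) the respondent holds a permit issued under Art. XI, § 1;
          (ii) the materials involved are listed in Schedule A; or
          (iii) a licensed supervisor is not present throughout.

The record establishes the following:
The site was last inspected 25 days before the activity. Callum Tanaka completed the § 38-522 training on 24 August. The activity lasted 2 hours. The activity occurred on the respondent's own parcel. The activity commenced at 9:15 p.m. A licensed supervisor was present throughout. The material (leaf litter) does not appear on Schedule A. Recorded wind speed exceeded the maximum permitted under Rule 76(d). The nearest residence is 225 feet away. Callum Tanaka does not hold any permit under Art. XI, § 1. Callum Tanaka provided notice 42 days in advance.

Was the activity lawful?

No — unlawful.

(a) not (training certified) — not satisfied.
(i) ≤ 6 hrs duration — holds.
(ii) no residence in 50 ft — holds.
So (b) is satisfied (T OR T).
(1) = F AND T = false.
(2) weather ok — not met.
(a) own property — satisfied.
(b) ≥30 days' notice — satisfied.
(A) not (site inspected) — holds.
(B) holds permit — not met.
So (i) is not satisfied (T AND F).
(ii) Schedule A material — not satisfied.
(iii) not (supervisor present) — not met.
So (c) is not satisfied (F OR F OR F).
(3) = T AND T AND F = false.
Overall = F OR F OR F = false.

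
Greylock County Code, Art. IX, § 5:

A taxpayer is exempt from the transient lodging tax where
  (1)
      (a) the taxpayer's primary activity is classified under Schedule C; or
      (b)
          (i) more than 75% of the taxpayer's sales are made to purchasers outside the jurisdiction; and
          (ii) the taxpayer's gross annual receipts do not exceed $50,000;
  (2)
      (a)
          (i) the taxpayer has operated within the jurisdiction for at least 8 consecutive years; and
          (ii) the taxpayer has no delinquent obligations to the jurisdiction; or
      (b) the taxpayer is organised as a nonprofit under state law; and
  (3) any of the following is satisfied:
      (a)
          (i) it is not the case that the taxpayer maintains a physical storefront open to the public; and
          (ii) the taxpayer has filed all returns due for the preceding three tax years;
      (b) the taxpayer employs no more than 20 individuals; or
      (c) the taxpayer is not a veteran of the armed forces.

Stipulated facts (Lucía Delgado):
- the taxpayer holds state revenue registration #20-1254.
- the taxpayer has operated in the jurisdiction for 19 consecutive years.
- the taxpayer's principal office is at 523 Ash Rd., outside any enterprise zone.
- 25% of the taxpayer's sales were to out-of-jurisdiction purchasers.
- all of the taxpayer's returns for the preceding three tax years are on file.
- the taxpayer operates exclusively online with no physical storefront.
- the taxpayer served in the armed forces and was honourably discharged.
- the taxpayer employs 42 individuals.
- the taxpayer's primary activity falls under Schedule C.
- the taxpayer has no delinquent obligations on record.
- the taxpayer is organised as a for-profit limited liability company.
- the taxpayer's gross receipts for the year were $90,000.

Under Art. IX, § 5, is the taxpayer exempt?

Yes — exempt.

(a) Schedule C activity — met.
(i) >75% out-of-jur. sales — not satisfied.
(ii) receipts ≤ $50,000 — not satisfied.
(b): F AND F → false.
So (1) is satisfied (T OR F).
(i) ≥ 8 yrs in jurisdiction — met.
(ii) no delinquency — met.
(a): T AND T → true.
(b) nonprofit — not met.
(2): T OR F → true.
(i) not (has storefront) — satisfied.
(ii) returns current — satisfied.
So (a) is satisfied (T AND T).
(b) ≤ 20 employees — not satisfied.
(c) not (veteran) — fails.
(3): T OR F OR F → true.
Overall = T AND T AND T = true.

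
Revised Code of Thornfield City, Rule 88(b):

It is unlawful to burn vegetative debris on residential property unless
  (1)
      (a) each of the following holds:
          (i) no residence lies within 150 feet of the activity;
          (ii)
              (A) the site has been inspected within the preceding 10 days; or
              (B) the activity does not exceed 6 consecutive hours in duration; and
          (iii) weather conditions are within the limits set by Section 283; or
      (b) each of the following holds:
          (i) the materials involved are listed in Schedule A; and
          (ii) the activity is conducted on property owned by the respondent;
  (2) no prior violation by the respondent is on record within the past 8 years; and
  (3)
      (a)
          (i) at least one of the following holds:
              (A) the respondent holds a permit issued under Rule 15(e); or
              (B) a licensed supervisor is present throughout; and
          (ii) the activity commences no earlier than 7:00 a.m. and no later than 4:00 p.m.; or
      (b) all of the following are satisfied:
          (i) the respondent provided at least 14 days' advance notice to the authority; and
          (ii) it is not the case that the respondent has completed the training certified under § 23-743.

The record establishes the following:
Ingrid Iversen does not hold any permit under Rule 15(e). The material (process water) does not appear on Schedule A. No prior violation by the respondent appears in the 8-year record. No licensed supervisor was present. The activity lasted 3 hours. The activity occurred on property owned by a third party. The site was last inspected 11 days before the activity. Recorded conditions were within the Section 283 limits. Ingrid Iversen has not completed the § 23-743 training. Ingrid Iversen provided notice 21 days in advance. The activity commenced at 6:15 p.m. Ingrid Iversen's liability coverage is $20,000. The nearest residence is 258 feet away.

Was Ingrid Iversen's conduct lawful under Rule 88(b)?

(i) no residence in 150 ft — holds.
(A) site inspected — fails.
(B) ≤ 6 hrs duration — met.
So (ii) is satisfied (F OR T).
(iii) weather ok — holds.
(a): T AND T AND T → true.
(i) Schedule A material — not met.
(ii) own property — fails.
So (b) is not satisfied (F AND F).
So (1) is satisfied (T OR F).
(2) no prior violation — holds.
(A) holds permit — not met.
(B) supervisor present — not met.
(i): F OR F → false.
(ii) start within hours — not satisfied.
(a) = F AND F = false.
(i) ≥14 days' notice — satisfied.
(ii) not (training certified) — satisfied.
(b) = T AND T = true.
(3) = F OR T = true.
Overall: T AND T AND T → true.

Yes — lawful.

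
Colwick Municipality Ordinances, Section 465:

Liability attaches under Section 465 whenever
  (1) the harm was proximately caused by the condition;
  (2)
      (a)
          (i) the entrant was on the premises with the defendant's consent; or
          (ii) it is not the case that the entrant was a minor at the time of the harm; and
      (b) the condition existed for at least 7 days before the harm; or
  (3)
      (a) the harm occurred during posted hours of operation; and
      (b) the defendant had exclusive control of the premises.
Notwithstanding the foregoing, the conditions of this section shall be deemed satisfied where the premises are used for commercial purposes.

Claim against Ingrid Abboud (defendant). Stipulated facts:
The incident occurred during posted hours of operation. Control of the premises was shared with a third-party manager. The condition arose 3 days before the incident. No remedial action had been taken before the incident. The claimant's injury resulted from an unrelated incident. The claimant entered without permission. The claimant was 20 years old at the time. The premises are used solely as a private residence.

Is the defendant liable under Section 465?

No — not liable.

(1) proximate cause — fails.
(i) consent to enter — not satisfied.
(ii) not (entrant a minor) — satisfied.
(a) = F OR T = true.
(b) condition ≥7 days old — not satisfied.
(2): T AND F → false.
(a) during posted hours — satisfied.
(b) exclusive control — fails.
So (3) is not satisfied (T AND F).
Overall = F OR F OR F = false.
Exception (commercial use) — not satisfied.
Result: main false OR exception false → false.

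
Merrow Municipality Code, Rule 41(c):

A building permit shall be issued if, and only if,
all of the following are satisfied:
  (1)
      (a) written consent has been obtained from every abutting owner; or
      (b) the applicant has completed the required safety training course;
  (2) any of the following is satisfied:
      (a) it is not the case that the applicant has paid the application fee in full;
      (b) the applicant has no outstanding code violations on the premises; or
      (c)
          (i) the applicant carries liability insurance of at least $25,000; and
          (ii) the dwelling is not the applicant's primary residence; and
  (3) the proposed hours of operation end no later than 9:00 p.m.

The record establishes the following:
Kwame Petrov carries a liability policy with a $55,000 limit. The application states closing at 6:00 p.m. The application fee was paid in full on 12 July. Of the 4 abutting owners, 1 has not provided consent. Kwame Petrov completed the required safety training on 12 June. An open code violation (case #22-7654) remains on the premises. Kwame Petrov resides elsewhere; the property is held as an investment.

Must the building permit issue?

Yes — granted.

(a) all abutters consent — not satisfied.
(b) safety training — met.
(1): F OR T → true.
(a) not (fee paid) — fails.
(b) no code violations — not satisfied.
(i) insurance ≥ $25,000 — holds.
(ii) not (primary residence) — satisfied.
(c): T AND T → true.
So (2) is satisfied (F OR F OR T).
(3) closes by 9 p.m. — satisfied.
Overall: T AND T AND T → true.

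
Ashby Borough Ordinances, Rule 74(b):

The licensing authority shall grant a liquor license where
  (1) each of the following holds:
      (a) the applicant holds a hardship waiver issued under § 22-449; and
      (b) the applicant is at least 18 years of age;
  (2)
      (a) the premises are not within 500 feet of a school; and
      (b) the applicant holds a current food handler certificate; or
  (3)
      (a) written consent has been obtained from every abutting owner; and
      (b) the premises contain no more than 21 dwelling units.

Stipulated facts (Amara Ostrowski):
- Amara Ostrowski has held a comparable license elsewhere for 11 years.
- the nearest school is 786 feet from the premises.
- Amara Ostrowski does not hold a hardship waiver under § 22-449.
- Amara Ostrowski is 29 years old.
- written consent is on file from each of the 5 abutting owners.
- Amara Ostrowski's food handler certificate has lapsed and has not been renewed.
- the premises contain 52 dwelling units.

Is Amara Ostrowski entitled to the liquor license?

(a) hardship waiver — not satisfied.
(b) age ≥ 18 — met.
So (1) is not satisfied (F AND T).
(a) ≥500 ft from school — holds.
(b) food handler cert. — fails.
(2): T AND F → false.
(a) all abutters consent — met.
(b) ≤ 21 units — not satisfied.
So (3) is not satisfied (T AND F).
Overall = F OR F OR F = false.

No — denied.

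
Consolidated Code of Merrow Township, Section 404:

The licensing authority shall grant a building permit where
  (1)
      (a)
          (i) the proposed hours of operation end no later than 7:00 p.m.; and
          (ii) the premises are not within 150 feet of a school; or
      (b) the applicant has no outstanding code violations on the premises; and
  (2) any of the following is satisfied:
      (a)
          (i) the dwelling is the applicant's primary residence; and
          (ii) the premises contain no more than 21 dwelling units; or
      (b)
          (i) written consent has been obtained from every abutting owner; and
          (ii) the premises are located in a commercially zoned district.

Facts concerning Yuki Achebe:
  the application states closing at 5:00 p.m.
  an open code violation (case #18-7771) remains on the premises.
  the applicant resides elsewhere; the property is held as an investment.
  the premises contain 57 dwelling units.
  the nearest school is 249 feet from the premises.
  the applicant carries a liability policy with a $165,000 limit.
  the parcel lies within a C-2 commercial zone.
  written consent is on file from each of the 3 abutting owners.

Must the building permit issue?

Yes — granted.

(i) closes by 7 p.m. — satisfied.
(ii) ≥150 ft from school — holds.
(a) = T AND T = true.
(b) no code violations — not satisfied.
So (1) is satisfied (T OR F).
(i) primary residence — fails.
(ii) ≤ 21 units — not met.
(a) = F AND F = false.
(i) all abutters consent — holds.
(ii) commercially zoned — met.
(b): T AND T → true.
(2): F OR T → true.
Overall: T AND T → true.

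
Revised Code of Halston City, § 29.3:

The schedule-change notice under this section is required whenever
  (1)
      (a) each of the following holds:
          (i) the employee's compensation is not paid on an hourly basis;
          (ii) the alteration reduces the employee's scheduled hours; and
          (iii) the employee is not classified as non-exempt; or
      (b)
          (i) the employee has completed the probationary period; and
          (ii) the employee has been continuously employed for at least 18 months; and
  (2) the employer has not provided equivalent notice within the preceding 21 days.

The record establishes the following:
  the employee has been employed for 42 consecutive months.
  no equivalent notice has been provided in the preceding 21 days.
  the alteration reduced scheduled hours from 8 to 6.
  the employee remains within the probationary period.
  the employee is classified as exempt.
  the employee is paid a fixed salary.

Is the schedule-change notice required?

(i) not (hourly-paid) — holds.
(ii) hours reduced — holds.
(iii) not (non-exempt) — met.
(a): T AND T AND T → true.
(i) past probation — not met.
(ii) tenure ≥ 18 mo. — holds.
(b): F AND T → false.
(1) = T OR F = true.
(2) no recent notice — holds.
So Overall is satisfied (T AND T).

Yes — required.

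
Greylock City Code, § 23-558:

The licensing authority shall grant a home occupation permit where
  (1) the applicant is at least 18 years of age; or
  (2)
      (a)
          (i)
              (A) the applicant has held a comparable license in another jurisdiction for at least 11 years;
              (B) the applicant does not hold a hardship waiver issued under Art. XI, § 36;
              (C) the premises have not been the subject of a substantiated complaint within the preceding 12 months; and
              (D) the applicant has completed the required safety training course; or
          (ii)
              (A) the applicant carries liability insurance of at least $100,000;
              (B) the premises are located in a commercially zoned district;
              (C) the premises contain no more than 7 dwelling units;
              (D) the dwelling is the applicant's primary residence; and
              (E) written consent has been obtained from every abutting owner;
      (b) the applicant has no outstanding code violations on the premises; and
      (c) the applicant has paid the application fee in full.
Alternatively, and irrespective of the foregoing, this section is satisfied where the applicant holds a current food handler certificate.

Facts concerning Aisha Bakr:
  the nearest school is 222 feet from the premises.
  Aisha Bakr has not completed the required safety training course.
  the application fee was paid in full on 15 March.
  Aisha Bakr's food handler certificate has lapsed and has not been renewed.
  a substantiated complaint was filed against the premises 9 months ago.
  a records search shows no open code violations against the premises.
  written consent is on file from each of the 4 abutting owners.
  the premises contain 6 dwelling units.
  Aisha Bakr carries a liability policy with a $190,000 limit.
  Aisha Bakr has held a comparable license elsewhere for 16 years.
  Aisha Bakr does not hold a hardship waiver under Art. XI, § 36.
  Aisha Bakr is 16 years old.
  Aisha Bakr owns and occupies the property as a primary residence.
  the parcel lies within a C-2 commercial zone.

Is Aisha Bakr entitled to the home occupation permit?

(1) age ≥ 18 — fails.
(A) prior license ≥ 11 yr — satisfied.
(B) not (hardship waiver) — met.
(C) no complaint in 12 mo. — not satisfied.
(D) safety training — not met.
(i): T AND T AND F AND F → false.
(A) insurance ≥ $100,000 — holds.
(B) commercially zoned — holds.
(C) ≤ 7 units — met.
(D) primary residence — holds.
(E) all abutters consent — met.
So (ii) is satisfied (T AND T AND T AND T AND T).
So (a) is satisfied (F OR T).
(b) no code violations — satisfied.
(c) fee paid — holds.
(2) = T AND T AND T = true.
Overall = F OR T = true.
Exception (food handler cert.) — not satisfied.
Result: main true OR exception false → true.

Yes — granted.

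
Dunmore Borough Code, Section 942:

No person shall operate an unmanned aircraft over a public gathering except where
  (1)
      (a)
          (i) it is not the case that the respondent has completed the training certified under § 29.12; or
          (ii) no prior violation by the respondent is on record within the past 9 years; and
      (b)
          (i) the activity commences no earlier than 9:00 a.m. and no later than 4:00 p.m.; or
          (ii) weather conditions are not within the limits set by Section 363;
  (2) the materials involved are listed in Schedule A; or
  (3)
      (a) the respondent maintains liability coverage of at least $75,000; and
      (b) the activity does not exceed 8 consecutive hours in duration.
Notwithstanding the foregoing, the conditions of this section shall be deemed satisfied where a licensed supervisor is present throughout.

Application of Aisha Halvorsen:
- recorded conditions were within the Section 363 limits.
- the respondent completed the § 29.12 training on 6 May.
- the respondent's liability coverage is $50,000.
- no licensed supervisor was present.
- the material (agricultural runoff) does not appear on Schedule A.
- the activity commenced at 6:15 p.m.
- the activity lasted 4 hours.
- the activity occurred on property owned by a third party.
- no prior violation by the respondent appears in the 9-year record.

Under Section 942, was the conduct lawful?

(i) not (training certified) — fails.
(ii) no prior violation — holds.
So (a) is satisfied (F OR T).
(i) start within hours — not met.
(ii) not (weather ok) — not satisfied.
(b): F OR F → false.
(1): T AND F → false.
(2) Schedule A material — fails.
(a) coverage ≥ $75,000 — not satisfied.
(b) ≤ 8 hrs duration — met.
So (3) is not satisfied (F AND T).
Overall: F OR F OR F → false.
Exception (supervisor present) — not satisfied.
Result: main false OR exception false → false.

No — unlawful.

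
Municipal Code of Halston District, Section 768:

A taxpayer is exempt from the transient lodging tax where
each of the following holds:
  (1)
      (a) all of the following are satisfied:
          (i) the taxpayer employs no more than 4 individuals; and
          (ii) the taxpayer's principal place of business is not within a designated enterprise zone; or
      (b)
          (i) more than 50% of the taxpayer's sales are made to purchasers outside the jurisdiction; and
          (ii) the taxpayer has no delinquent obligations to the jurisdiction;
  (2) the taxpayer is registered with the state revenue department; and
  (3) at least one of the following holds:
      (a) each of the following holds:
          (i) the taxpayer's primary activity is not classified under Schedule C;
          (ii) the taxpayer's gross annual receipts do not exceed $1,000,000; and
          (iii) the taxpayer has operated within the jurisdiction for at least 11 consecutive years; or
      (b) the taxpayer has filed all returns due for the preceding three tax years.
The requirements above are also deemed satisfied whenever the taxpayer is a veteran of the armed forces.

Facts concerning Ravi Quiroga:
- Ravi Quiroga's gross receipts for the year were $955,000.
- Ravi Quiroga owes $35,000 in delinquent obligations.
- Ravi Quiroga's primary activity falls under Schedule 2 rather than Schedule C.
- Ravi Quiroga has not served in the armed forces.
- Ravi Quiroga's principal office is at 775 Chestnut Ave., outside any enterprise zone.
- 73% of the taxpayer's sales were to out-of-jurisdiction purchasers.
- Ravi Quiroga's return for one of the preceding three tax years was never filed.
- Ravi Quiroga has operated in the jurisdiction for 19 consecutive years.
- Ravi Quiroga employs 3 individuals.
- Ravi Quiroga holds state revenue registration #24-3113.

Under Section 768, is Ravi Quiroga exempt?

Yes — exempt.

(i) ≤ 4 employees — met.
(ii) not (in enterprise zone) — met.
So (a) is satisfied (T AND T).
(i) >50% out-of-jur. sales — met.
(ii) no delinquency — fails.
(b): T AND F → false.
(1): T OR F → true.
(2) state-registered — met.
(i) not (Schedule C activity) — met.
(ii) receipts ≤ $1,000,000 — satisfied.
(iii) ≥ 11 yrs in jurisdiction — satisfied.
(a): T AND T AND T → true.
(b) returns current — not met.
(3) = T OR F = true.
Overall: T AND T AND T → true.
Exception (veteran) — not satisfied.
Result: main true OR exception false → true.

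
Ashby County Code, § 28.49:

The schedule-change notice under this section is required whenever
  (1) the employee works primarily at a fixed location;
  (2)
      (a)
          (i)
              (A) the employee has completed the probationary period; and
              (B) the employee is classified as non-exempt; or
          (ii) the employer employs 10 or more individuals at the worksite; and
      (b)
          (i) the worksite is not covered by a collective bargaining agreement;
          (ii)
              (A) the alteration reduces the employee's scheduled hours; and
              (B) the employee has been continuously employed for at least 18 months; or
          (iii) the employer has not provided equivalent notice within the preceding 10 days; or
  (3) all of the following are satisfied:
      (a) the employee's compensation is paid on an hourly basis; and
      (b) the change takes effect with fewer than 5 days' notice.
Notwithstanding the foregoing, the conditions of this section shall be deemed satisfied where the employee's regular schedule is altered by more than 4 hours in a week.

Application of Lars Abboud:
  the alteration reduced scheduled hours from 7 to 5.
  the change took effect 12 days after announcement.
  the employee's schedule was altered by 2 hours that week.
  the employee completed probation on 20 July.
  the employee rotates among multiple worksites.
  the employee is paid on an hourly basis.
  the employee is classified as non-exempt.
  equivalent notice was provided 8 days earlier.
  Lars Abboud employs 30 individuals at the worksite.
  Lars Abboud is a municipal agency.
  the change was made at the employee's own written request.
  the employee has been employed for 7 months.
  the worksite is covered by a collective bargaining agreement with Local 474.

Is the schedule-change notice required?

(1) fixed location — not satisfied.
(A) past probation — satisfied.
(B) non-exempt — holds.
(i) = T AND T = true.
(ii) ≥ 10 at site — met.
(a) = T OR T = true.
(i) no CBA — not met.
(A) hours reduced — holds.
(B) tenure ≥ 18 mo. — fails.
So (ii) is not satisfied (T AND F).
(iii) no recent notice — not satisfied.
So (b) is not satisfied (F OR F OR F).
(2) = T AND F = false.
(a) hourly-paid — satisfied.
(b) < 5 days' notice — not met.
(3): T AND F → false.
Overall: F OR F OR F → false.
Exception (schedule shift > 4h) — not satisfied.
Result: main false OR exception false → false.

No — not required.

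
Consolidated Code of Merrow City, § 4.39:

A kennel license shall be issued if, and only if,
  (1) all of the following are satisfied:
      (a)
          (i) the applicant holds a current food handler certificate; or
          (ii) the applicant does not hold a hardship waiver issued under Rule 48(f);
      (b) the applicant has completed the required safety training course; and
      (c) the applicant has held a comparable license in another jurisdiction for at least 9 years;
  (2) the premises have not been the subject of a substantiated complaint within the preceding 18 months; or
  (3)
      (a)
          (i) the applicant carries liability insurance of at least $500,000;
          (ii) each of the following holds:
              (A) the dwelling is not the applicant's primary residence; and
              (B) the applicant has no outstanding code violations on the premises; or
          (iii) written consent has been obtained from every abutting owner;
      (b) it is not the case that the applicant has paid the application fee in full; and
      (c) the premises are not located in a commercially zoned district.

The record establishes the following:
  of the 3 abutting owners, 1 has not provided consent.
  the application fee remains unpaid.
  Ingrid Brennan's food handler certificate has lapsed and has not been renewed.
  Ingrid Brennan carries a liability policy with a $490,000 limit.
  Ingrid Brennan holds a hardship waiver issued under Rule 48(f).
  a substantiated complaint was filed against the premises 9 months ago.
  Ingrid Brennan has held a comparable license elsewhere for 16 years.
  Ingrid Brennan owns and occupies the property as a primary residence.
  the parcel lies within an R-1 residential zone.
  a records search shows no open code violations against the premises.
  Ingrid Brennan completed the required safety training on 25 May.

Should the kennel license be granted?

No — denied.

(i) food handler cert. — not satisfied.
(ii) not (hardship waiver) — fails.
(a) = F OR F = false.
(b) safety training — satisfied.
(c) prior license ≥ 9 yr — holds.
(1) = F AND T AND T = false.
(2) no complaint in 18 mo. — not met.
(i) insurance ≥ $500,000 — not satisfied.
(A) not (primary residence) — not satisfied.
(B) no code violations — holds.
(ii): F AND T → false.
(iii) all abutters consent — not met.
(a): F OR F OR F → false.
(b) not (fee paid) — met.
(c) not (commercially zoned) — holds.
(3): F AND T AND T → false.
Overall: F OR F OR F → false.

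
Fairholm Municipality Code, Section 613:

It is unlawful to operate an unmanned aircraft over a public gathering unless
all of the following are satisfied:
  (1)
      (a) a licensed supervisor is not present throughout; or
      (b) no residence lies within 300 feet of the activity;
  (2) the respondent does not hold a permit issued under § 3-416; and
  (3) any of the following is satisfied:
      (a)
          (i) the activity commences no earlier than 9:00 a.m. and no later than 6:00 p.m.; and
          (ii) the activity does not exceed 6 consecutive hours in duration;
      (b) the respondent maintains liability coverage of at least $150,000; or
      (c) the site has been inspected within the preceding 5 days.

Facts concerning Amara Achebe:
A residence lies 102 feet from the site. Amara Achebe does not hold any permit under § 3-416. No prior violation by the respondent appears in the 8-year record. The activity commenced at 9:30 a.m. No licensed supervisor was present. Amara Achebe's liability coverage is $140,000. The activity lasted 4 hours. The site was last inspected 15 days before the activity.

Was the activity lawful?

Yes — lawful.

(a) not (supervisor present) — met.
(b) no residence in 300 ft — not satisfied.
(1) = T OR F = true.
(2) not (holds permit) — satisfied.
(i) start within hours — holds.
(ii) ≤ 6 hrs duration — holds.
So (a) is satisfied (T AND T).
(b) coverage ≥ $150,000 — fails.
(c) site inspected — not satisfied.
(3) = T OR F OR F = true.
Overall = T AND T AND T = true.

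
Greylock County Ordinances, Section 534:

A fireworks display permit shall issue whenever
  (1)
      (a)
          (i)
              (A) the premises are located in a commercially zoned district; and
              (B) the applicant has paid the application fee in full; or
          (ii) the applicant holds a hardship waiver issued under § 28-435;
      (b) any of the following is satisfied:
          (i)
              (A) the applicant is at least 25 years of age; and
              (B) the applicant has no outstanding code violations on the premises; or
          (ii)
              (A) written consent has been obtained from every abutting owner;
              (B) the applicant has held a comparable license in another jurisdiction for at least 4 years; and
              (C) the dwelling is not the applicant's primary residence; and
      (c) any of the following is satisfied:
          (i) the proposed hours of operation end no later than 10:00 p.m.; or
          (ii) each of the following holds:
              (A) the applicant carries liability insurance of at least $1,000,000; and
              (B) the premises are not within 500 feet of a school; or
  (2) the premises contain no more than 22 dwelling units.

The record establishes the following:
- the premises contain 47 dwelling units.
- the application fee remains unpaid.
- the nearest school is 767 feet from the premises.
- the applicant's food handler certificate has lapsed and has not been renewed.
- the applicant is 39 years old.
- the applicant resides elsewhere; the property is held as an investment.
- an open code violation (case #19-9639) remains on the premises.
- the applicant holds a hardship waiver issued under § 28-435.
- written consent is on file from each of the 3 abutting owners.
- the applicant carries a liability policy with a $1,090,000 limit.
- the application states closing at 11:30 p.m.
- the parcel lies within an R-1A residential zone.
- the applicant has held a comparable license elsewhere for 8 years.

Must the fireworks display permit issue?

(A) commercially zoned — not met.
(B) fee paid — not satisfied.
(i): F AND F → false.
(ii) hardship waiver — holds.
(a): F OR T → true.
(A) age ≥ 25 — holds.
(B) no code violations — fails.
(i) = T AND F = false.
(A) all abutters consent — satisfied.
(B) prior license ≥ 4 yr — satisfied.
(C) not (primary residence) — holds.
(ii) = T AND T AND T = true.
So (b) is satisfied (F OR T).
(i) closes by 10 p.m. — not satisfied.
(A) insurance ≥ $1,000,000 — satisfied.
(B) ≥500 ft from school — holds.
(ii): T AND T → true.
(c): F OR T → true.
(1): T AND T AND T → true.
(2) ≤ 22 units — not satisfied.
So Overall is satisfied (T OR F).

Yes — granted.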